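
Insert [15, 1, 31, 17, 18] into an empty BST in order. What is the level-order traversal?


Root = 15; build tree by BST insertion.
Level-Order traversal: [15, 1, 31, 17, 18]


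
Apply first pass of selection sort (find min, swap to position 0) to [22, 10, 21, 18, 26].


After one pass: [10, 22, 21, 18, 26]


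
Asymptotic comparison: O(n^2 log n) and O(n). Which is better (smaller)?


linear grows slower than n^2 log n
O(n) is asymptotically smaller; O(n^2 log n) grows faster


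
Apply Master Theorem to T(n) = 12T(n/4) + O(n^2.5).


a=12, b=4, c=2.5. log_4(12)=1.792 < c=2.5. Case 3: O(n^c) = O(n^2.500)
Complexity: O(n^2.500)


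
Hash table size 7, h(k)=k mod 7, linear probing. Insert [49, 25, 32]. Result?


Insertions: 49->slot 0; 25->slot 4; 32->slot 5
Table: [49, None, None, None, 25, 32, None]


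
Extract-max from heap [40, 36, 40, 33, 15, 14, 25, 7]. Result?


Max = 40
Replace root with last, heapify down
Resulting heap: [40, 36, 25, 33, 15, 14, 7]


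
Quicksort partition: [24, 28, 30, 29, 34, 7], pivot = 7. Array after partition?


Elements <= 7 go left of pivot.
Result: [7, 28, 30, 29, 34, 24], pivot at index 0


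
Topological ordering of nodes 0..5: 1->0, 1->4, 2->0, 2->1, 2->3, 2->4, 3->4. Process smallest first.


Kahn's algorithm, process smallest node first
Order: [2, 1, 0, 3, 4, 5]


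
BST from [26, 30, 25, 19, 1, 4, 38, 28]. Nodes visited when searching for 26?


BST root = 26
Search for 26: compare at each node
Path: [26]


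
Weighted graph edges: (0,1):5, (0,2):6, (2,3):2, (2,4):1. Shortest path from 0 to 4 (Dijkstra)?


Dijkstra from 0:
Distances: {0: 0, 1: 5, 2: 6, 3: 8, 4: 7}
Shortest distance to 4 = 7, path = [0, 2, 4]


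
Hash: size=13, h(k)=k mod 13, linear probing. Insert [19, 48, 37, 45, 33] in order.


Insertions: 19->slot 6; 48->slot 9; 37->slot 11; 45->slot 7; 33->slot 8
Table: [None, None, None, None, None, None, 19, 45, 33, 48, None, 37, None]


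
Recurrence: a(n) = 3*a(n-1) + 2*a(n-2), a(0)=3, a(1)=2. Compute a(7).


Build bottom-up:
...a(5)=512, a(6)=1824, a(7)=3*1824+2*512=6496


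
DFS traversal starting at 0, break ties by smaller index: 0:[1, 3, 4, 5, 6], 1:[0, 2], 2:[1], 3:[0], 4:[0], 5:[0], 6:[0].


DFS stack-based: start with [0]
Visit order: [0, 1, 2, 3, 4, 5, 6]


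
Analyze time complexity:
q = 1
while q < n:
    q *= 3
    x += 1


Per nesting level: O(log n) = O(log n)
Complexity: O(log n)


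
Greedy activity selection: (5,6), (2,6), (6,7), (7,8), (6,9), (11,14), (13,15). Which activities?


Greedy: pick earliest-ending, then skip overlaps.
Selected (4 activities): [(5, 6), (6, 7), (7, 8), (11, 14)]


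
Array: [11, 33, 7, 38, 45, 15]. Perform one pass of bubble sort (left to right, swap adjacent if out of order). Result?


After one pass: [11, 7, 33, 38, 15, 45]


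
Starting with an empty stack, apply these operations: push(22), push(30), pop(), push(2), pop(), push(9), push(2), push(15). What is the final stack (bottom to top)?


push(22) -> [22]
push(30) -> [22, 30]
pop() returns 30 -> [22]
push(2) -> [22, 2]
pop() returns 2 -> [22]
push(9) -> [22, 9]
push(2) -> [22, 9, 2]
push(15) -> [22, 9, 2, 15]
Final stack (bottom to top): [22, 9, 2, 15]


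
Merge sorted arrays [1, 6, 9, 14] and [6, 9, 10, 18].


Compare heads, take smaller each step.
Merged: [1, 6, 6, 9, 9, 10, 14, 18]


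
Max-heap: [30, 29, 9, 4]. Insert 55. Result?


Append 55: [30, 29, 9, 4, 55]
Bubble up: swap idx 4(55) with idx 1(29); swap idx 1(55) with idx 0(30)
Result: [55, 30, 9, 4, 29]


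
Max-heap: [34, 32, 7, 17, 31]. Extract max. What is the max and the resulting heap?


Max = 34
Replace root with last, heapify down
Resulting heap: [32, 31, 7, 17]


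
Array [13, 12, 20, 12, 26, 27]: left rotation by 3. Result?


Left rotate by 3: [12, 26, 27, 13, 12, 20]


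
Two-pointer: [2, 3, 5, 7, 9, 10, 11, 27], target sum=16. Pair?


Two pointers: lo=0, hi=7
Found pair: (5, 11) summing to 16


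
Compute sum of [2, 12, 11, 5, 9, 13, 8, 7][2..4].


Prefix sums: [0, 2, 14, 25, 30, 39, 52, 60, 67]
Sum[2..4] = prefix[5] - prefix[2] = 39 - 14 = 25


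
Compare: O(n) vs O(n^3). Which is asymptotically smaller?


linear grows slower than cubic
O(n) is asymptotically smaller; O(n^3) grows faster


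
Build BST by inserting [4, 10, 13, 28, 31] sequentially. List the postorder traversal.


Root = 4; build tree by BST insertion.
Postorder traversal: [31, 28, 13, 10, 4]


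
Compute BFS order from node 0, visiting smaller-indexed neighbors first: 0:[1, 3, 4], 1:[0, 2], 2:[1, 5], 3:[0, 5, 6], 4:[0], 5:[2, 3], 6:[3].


BFS queue: start with [0]
Visit order: [0, 1, 3, 4, 2, 5, 6]


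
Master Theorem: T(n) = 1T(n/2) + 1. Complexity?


a=1, b=2, c=0. log_2(1)=0 = c=0. Case 2: O(n^c log n) = O(log n)
Complexity: O(log n)


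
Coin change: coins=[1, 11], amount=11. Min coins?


dp[0]=0; dp[i]=1+min(dp[i-c] for c in coins)
...dp[6]=6, dp[7]=7, dp[8]=8, dp[9]=9, dp[10]=10, dp[11]=1
Minimum coins for 11 = 1


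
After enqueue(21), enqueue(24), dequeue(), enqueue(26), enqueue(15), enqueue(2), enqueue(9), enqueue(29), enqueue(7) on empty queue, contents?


enqueue(21) -> [21]
enqueue(24) -> [21, 24]
dequeue() returns 21 -> [24]
enqueue(26) -> [24, 26]
enqueue(15) -> [24, 26, 15]
enqueue(2) -> [24, 26, 15, 2]
enqueue(9) -> [24, 26, 15, 2, 9]
enqueue(29) -> [24, 26, 15, 2, 9, 29]
enqueue(7) -> [24, 26, 15, 2, 9, 29, 7]
Final queue (front to back): [24, 26, 15, 2, 9, 29, 7]


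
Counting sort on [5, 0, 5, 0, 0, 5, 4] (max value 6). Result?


Count array: [3, 0, 0, 0, 1, 3, 0]
Reconstruct: [0, 0, 0, 4, 5, 5, 5]


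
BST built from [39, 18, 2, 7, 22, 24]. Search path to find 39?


BST root = 39
Search for 39: compare at each node
Path: [39]


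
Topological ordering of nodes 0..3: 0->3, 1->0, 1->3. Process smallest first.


Kahn's algorithm, process smallest node first
Order: [1, 0, 2, 3]


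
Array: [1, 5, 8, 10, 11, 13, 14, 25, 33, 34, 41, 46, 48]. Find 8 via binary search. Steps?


Search for 8:
[0,12] mid=6 arr[6]=14
[0,5] mid=2 arr[2]=8
Total: 2 comparisons


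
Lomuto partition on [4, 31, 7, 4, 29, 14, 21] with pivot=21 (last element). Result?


Elements <= 21 go left of pivot.
Result: [4, 7, 4, 14, 21, 31, 29], pivot at index 4


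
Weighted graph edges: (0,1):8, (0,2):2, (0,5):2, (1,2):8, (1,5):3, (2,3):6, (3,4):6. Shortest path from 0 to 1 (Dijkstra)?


Dijkstra from 0:
Distances: {0: 0, 1: 5, 2: 2, 3: 8, 4: 14, 5: 2}
Shortest distance to 1 = 5, path = [0, 5, 1]


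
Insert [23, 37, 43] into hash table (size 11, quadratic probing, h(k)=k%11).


Insertions: 23->slot 1; 37->slot 4; 43->slot 10
Table: [None, 23, None, None, 37, None, None, None, None, None, 43]


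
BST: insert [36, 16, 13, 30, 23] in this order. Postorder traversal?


Root = 36; build tree by BST insertion.
Postorder traversal: [13, 23, 30, 16, 36]


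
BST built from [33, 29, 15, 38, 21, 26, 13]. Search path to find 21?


BST root = 33
Search for 21: compare at each node
Path: [33, 29, 15, 21]


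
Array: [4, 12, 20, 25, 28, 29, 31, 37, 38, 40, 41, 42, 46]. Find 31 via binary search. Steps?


Search for 31:
[0,12] mid=6 arr[6]=31
Total: 1 comparisons


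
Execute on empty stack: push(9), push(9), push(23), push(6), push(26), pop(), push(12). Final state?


push(9) -> [9]
push(9) -> [9, 9]
push(23) -> [9, 9, 23]
push(6) -> [9, 9, 23, 6]
push(26) -> [9, 9, 23, 6, 26]
pop() returns 26 -> [9, 9, 23, 6]
push(12) -> [9, 9, 23, 6, 12]
Final stack (bottom to top): [9, 9, 23, 6, 12]


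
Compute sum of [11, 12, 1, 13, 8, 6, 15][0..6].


Prefix sums: [0, 11, 23, 24, 37, 45, 51, 66]
Sum[0..6] = prefix[7] - prefix[0] = 66 - 0 = 66


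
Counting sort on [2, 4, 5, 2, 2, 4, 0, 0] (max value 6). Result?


Count array: [2, 0, 3, 0, 2, 1, 0]
Reconstruct: [0, 0, 2, 2, 2, 4, 4, 5]


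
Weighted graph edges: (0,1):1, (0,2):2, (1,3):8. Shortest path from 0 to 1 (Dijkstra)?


Dijkstra from 0:
Distances: {0: 0, 1: 1, 2: 2, 3: 9}
Shortest distance to 1 = 1, path = [0, 1]


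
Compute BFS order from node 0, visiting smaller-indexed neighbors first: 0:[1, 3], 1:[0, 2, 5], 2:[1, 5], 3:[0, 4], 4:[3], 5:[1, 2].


BFS queue: start with [0]
Visit order: [0, 1, 3, 2, 5, 4]


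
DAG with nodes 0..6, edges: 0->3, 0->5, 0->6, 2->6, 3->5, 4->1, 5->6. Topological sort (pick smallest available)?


Kahn's algorithm, process smallest node first
Order: [0, 2, 3, 4, 1, 5, 6]


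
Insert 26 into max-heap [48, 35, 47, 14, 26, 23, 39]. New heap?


Append 26: [48, 35, 47, 14, 26, 23, 39, 26]
Bubble up: swap idx 7(26) with idx 3(14)
Result: [48, 35, 47, 26, 26, 23, 39, 14]


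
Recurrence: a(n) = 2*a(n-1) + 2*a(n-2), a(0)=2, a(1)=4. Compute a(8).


Build bottom-up:
...a(6)=656, a(7)=1792, a(8)=2*1792+2*656=4896


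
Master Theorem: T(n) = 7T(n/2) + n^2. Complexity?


a=7, b=2, c=2. log_2(7)=2.807 > c=2. Case 1: O(n^log_b(a)) = O(n^2.807)
Complexity: O(n^2.807)


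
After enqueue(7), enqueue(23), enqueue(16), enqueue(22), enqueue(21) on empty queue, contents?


enqueue(7) -> [7]
enqueue(23) -> [7, 23]
enqueue(16) -> [7, 23, 16]
enqueue(22) -> [7, 23, 16, 22]
enqueue(21) -> [7, 23, 16, 22, 21]
Final queue (front to back): [7, 23, 16, 22, 21]


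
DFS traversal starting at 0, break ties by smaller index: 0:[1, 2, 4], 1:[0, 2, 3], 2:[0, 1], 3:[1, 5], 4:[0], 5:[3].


DFS stack-based: start with [0]
Visit order: [0, 1, 2, 3, 5, 4]


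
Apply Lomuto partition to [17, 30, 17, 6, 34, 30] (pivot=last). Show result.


Elements <= 30 go left of pivot.
Result: [17, 30, 17, 6, 30, 34], pivot at index 4


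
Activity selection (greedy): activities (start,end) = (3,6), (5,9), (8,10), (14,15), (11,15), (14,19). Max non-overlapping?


Greedy: pick earliest-ending, then skip overlaps.
Selected (3 activities): [(3, 6), (8, 10), (14, 15)]


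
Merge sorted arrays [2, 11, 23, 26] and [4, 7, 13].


Compare heads, take smaller each step.
Merged: [2, 4, 7, 11, 13, 23, 26]


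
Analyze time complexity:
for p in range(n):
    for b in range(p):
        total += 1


Per nesting level: O(n) * O(n) [triangular over p] = O(n^2)
Complexity: O(n^2)


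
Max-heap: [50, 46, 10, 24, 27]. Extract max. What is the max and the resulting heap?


Max = 50
Replace root with last, heapify down
Resulting heap: [46, 27, 10, 24]


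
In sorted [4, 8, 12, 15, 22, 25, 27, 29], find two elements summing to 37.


Two pointers: lo=0, hi=7
Found pair: (8, 29) summing to 37


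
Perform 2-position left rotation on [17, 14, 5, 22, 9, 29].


Left rotate by 2: [5, 22, 9, 29, 17, 14]


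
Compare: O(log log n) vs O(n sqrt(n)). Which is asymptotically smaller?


double-logarithmic grows slower than n^1.5
O(log log n) is asymptotically smaller; O(n sqrt(n)) grows faster


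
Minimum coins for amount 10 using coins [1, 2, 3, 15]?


dp[0]=0; dp[i]=1+min(dp[i-c] for c in coins)
...dp[5]=2, dp[6]=2, dp[7]=3, dp[8]=3, dp[9]=3, dp[10]=4
Minimum coins for 10 = 4


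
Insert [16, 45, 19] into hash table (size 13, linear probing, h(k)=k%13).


Insertions: 16->slot 3; 45->slot 6; 19->slot 7
Table: [None, None, None, 16, None, None, 45, 19, None, None, None, None, None]


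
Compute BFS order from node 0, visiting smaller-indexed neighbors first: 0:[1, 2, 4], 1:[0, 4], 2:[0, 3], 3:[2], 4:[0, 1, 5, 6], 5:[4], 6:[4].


BFS queue: start with [0]
Visit order: [0, 1, 2, 4, 3, 5, 6]


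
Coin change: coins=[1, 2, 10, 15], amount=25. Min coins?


dp[0]=0; dp[i]=1+min(dp[i-c] for c in coins)
...dp[20]=2, dp[21]=3, dp[22]=3, dp[23]=4, dp[24]=4, dp[25]=2
Minimum coins for 25 = 2


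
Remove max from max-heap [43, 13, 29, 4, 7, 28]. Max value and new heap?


Max = 43
Replace root with last, heapify down
Resulting heap: [29, 13, 28, 4, 7]


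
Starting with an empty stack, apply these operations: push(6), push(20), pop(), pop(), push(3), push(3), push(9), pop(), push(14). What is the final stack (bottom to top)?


push(6) -> [6]
push(20) -> [6, 20]
pop() returns 20 -> [6]
pop() returns 6 -> []
push(3) -> [3]
push(3) -> [3, 3]
push(9) -> [3, 3, 9]
pop() returns 9 -> [3, 3]
push(14) -> [3, 3, 14]
Final stack (bottom to top): [3, 3, 14]


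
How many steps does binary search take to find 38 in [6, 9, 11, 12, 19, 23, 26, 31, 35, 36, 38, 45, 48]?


Search for 38:
[0,12] mid=6 arr[6]=26
[7,12] mid=9 arr[9]=36
[10,12] mid=11 arr[11]=45
[10,10] mid=10 arr[10]=38
Total: 4 comparisons


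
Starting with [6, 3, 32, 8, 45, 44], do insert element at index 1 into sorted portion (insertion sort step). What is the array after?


After one pass: [3, 6, 32, 8, 45, 44]


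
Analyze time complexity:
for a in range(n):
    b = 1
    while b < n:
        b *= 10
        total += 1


Per nesting level: O(n) * O(log n) = O(n log n)
Complexity: O(n log n)


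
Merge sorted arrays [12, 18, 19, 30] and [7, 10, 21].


Compare heads, take smaller each step.
Merged: [7, 10, 12, 18, 19, 21, 30]


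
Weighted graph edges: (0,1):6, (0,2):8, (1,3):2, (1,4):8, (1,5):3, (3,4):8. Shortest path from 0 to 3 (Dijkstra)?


Dijkstra from 0:
Distances: {0: 0, 1: 6, 2: 8, 3: 8, 4: 14, 5: 9}
Shortest distance to 3 = 8, path = [0, 1, 3]


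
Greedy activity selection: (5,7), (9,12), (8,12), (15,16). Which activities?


Greedy: pick earliest-ending, then skip overlaps.
Selected (3 activities): [(5, 7), (9, 12), (15, 16)]


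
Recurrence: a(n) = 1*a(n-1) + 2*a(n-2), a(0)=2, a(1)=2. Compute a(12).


Build bottom-up:
...a(10)=1366, a(11)=2730, a(12)=1*2730+2*1366=5462


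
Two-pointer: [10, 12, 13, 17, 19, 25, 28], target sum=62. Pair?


Two pointers: lo=0, hi=6
No pair sums to 62


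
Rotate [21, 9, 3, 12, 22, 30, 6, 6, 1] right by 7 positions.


Right rotate by 7: [3, 12, 22, 30, 6, 6, 1, 21, 9]


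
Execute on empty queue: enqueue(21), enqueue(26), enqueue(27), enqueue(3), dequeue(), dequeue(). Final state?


enqueue(21) -> [21]
enqueue(26) -> [21, 26]
enqueue(27) -> [21, 26, 27]
enqueue(3) -> [21, 26, 27, 3]
dequeue() returns 21 -> [26, 27, 3]
dequeue() returns 26 -> [27, 3]
Final queue (front to back): [27, 3]


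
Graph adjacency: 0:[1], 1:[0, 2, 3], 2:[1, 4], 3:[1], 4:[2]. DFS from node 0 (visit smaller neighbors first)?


DFS stack-based: start with [0]
Visit order: [0, 1, 2, 4, 3]


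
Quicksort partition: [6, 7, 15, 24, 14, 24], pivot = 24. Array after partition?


Elements <= 24 go left of pivot.
Result: [6, 7, 15, 24, 14, 24], pivot at index 5


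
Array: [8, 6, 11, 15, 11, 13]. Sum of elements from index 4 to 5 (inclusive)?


Prefix sums: [0, 8, 14, 25, 40, 51, 64]
Sum[4..5] = prefix[6] - prefix[4] = 64 - 40 = 24


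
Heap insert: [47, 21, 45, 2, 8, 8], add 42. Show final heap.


Append 42: [47, 21, 45, 2, 8, 8, 42]
Bubble up: no swaps needed
Result: [47, 21, 45, 2, 8, 8, 42]


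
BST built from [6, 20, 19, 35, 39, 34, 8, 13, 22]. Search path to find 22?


BST root = 6
Search for 22: compare at each node
Path: [6, 20, 35, 34, 22]


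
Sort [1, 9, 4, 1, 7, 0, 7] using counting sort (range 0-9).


Count array: [1, 2, 0, 0, 1, 0, 0, 2, 0, 1]
Reconstruct: [0, 1, 1, 4, 7, 7, 9]


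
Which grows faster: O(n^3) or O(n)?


linear grows slower than cubic
O(n) is asymptotically smaller; O(n^3) grows faster


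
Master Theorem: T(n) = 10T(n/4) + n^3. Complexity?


a=10, b=4, c=3. log_4(10)=1.661 < c=3. Case 3: O(n^c) = O(n^3)
Complexity: O(n^3)


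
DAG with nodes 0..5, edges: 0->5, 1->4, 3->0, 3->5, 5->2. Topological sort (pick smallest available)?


Kahn's algorithm, process smallest node first
Order: [1, 3, 0, 4, 5, 2]


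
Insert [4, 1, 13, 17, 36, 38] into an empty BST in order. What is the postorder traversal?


Root = 4; build tree by BST insertion.
Postorder traversal: [1, 38, 36, 17, 13, 4]


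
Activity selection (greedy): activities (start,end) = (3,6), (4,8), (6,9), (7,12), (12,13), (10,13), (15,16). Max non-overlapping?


Greedy: pick earliest-ending, then skip overlaps.
Selected (4 activities): [(3, 6), (6, 9), (12, 13), (15, 16)]


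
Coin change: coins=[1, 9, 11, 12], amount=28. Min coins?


dp[0]=0; dp[i]=1+min(dp[i-c] for c in coins)
...dp[23]=2, dp[24]=2, dp[25]=3, dp[26]=4, dp[27]=3, dp[28]=4
Minimum coins for 28 = 4


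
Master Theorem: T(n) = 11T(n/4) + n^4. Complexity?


a=11, b=4, c=4. log_4(11)=1.730 < c=4. Case 3: O(n^c) = O(n^4)
Complexity: O(n^4)


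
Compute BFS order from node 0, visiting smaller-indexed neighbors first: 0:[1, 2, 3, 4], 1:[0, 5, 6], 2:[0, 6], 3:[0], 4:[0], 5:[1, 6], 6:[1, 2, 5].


BFS queue: start with [0]
Visit order: [0, 1, 2, 3, 4, 5, 6]


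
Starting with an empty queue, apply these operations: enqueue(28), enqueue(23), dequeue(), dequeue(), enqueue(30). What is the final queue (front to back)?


enqueue(28) -> [28]
enqueue(23) -> [28, 23]
dequeue() returns 28 -> [23]
dequeue() returns 23 -> []
enqueue(30) -> [30]
Final queue (front to back): [30]


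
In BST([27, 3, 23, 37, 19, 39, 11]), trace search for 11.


BST root = 27
Search for 11: compare at each node
Path: [27, 3, 23, 19, 11]


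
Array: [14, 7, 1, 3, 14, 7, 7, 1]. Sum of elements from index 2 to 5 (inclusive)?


Prefix sums: [0, 14, 21, 22, 25, 39, 46, 53, 54]
Sum[2..5] = prefix[6] - prefix[2] = 46 - 21 = 25


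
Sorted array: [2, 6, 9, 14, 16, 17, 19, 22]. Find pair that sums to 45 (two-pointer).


Two pointers: lo=0, hi=7
No pair sums to 45


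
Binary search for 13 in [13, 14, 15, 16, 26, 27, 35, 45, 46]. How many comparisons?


Search for 13:
[0,8] mid=4 arr[4]=26
[0,3] mid=1 arr[1]=14
[0,0] mid=0 arr[0]=13
Total: 3 comparisons


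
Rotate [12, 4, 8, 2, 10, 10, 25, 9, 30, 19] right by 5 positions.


Right rotate by 5: [10, 25, 9, 30, 19, 12, 4, 8, 2, 10]


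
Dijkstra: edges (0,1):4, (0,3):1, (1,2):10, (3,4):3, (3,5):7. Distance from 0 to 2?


Dijkstra from 0:
Distances: {0: 0, 1: 4, 2: 14, 3: 1, 4: 4, 5: 8}
Shortest distance to 2 = 14, path = [0, 1, 2]


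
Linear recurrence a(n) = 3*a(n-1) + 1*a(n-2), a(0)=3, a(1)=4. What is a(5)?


Build bottom-up:
...a(3)=49, a(4)=162, a(5)=3*162+1*49=535


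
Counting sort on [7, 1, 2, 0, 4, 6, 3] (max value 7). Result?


Count array: [1, 1, 1, 1, 1, 0, 1, 1]
Reconstruct: [0, 1, 2, 3, 4, 6, 7]


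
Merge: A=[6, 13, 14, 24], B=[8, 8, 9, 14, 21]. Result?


Compare heads, take smaller each step.
Merged: [6, 8, 8, 9, 13, 14, 14, 21, 24]


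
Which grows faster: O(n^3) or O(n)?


linear grows slower than cubic
O(n) is asymptotically smaller; O(n^3) grows faster


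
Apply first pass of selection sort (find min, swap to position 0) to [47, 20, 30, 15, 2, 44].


After one pass: [2, 20, 30, 15, 47, 44]


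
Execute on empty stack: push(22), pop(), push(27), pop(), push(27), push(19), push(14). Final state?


push(22) -> [22]
pop() returns 22 -> []
push(27) -> [27]
pop() returns 27 -> []
push(27) -> [27]
push(19) -> [27, 19]
push(14) -> [27, 19, 14]
Final stack (bottom to top): [27, 19, 14]


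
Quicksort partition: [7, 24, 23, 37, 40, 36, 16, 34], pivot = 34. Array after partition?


Elements <= 34 go left of pivot.
Result: [7, 24, 23, 16, 34, 36, 37, 40], pivot at index 4


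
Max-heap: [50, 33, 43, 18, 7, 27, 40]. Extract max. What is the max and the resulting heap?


Max = 50
Replace root with last, heapify down
Resulting heap: [43, 33, 40, 18, 7, 27]


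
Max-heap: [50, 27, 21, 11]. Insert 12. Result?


Append 12: [50, 27, 21, 11, 12]
Bubble up: no swaps needed
Result: [50, 27, 21, 11, 12]


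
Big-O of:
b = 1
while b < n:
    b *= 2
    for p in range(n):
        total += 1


Per nesting level: O(log n) * O(n) = O(n log n)
Complexity: O(n log n)


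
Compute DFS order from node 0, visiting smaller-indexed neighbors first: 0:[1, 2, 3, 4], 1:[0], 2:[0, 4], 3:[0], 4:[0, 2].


DFS stack-based: start with [0]
Visit order: [0, 1, 2, 4, 3]


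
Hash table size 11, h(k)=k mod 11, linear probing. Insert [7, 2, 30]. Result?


Insertions: 7->slot 7; 2->slot 2; 30->slot 8
Table: [None, None, 2, None, None, None, None, 7, 30, None, None]


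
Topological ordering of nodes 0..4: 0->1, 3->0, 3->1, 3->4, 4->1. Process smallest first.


Kahn's algorithm, process smallest node first
Order: [2, 3, 0, 4, 1]


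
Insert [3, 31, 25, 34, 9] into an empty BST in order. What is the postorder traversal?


Root = 3; build tree by BST insertion.
Postorder traversal: [9, 25, 34, 31, 3]


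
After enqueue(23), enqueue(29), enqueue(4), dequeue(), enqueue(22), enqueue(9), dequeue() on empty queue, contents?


enqueue(23) -> [23]
enqueue(29) -> [23, 29]
enqueue(4) -> [23, 29, 4]
dequeue() returns 23 -> [29, 4]
enqueue(22) -> [29, 4, 22]
enqueue(9) -> [29, 4, 22, 9]
dequeue() returns 29 -> [4, 22, 9]
Final queue (front to back): [4, 22, 9]


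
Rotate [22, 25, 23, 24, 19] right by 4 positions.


Right rotate by 4: [25, 23, 24, 19, 22]


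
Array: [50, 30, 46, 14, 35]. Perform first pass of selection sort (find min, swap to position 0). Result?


After one pass: [14, 30, 46, 50, 35]


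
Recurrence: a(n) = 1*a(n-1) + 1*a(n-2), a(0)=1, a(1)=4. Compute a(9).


Build bottom-up:
...a(7)=60, a(8)=97, a(9)=1*97+1*60=157


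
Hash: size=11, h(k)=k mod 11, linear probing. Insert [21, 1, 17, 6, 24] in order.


Insertions: 21->slot 10; 1->slot 1; 17->slot 6; 6->slot 7; 24->slot 2
Table: [None, 1, 24, None, None, None, 17, 6, None, None, 21]


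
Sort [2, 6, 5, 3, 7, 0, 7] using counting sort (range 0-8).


Count array: [1, 0, 1, 1, 0, 1, 1, 2, 0]
Reconstruct: [0, 2, 3, 5, 6, 7, 7]


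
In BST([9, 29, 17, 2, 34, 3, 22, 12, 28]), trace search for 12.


BST root = 9
Search for 12: compare at each node
Path: [9, 29, 17, 12]


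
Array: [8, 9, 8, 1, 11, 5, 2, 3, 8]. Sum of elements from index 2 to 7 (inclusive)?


Prefix sums: [0, 8, 17, 25, 26, 37, 42, 44, 47, 55]
Sum[2..7] = prefix[8] - prefix[2] = 47 - 17 = 30


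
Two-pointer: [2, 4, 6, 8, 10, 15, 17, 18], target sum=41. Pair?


Two pointers: lo=0, hi=7
No pair sums to 41


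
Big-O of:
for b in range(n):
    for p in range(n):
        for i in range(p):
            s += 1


Per nesting level: O(n) * O(n) * O(n) [triangular over p] = O(n^3)
Complexity: O(n^3)


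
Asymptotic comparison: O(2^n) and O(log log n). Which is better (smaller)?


double-logarithmic grows slower than exponential
O(log log n) is asymptotically smaller; O(2^n) grows faster


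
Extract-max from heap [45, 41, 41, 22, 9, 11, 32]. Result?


Max = 45
Replace root with last, heapify down
Resulting heap: [41, 32, 41, 22, 9, 11]


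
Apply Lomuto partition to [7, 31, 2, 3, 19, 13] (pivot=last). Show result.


Elements <= 13 go left of pivot.
Result: [7, 2, 3, 13, 19, 31], pivot at index 3


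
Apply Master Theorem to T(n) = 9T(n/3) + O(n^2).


a=9, b=3, c=2. log_3(9)=2 = c=2. Case 2: O(n^c log n) = O(n^2 log n)
Complexity: O(n^2 log n)


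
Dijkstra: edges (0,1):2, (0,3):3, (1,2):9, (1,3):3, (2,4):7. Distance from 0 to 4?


Dijkstra from 0:
Distances: {0: 0, 1: 2, 2: 11, 3: 3, 4: 18}
Shortest distance to 4 = 18, path = [0, 1, 2, 4]


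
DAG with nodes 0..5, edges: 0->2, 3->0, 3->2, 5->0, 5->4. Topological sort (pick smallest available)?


Kahn's algorithm, process smallest node first
Order: [1, 3, 5, 0, 2, 4]


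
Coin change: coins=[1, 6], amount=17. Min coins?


dp[0]=0; dp[i]=1+min(dp[i-c] for c in coins)
...dp[12]=2, dp[13]=3, dp[14]=4, dp[15]=5, dp[16]=6, dp[17]=7
Minimum coins for 17 = 7


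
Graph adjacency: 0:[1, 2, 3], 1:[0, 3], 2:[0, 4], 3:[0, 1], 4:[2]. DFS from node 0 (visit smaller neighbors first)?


DFS stack-based: start with [0]
Visit order: [0, 1, 3, 2, 4]


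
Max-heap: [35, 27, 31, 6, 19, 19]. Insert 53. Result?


Append 53: [35, 27, 31, 6, 19, 19, 53]
Bubble up: swap idx 6(53) with idx 2(31); swap idx 2(53) with idx 0(35)
Result: [53, 27, 35, 6, 19, 19, 31]


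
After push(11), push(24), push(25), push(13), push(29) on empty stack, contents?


push(11) -> [11]
push(24) -> [11, 24]
push(25) -> [11, 24, 25]
push(13) -> [11, 24, 25, 13]
push(29) -> [11, 24, 25, 13, 29]
Final stack (bottom to top): [11, 24, 25, 13, 29]


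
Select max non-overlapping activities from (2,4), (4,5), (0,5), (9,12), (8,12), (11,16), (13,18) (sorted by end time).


Greedy: pick earliest-ending, then skip overlaps.
Selected (4 activities): [(2, 4), (4, 5), (9, 12), (13, 18)]


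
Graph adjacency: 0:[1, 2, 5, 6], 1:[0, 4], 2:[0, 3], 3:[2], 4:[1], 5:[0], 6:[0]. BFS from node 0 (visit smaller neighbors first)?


BFS queue: start with [0]
Visit order: [0, 1, 2, 5, 6, 4, 3]


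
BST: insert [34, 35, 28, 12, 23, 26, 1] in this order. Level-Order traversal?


Root = 34; build tree by BST insertion.
Level-Order traversal: [34, 28, 35, 12, 1, 23, 26]


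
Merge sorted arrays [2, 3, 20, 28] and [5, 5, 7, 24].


Compare heads, take smaller each step.
Merged: [2, 3, 5, 5, 7, 20, 24, 28]


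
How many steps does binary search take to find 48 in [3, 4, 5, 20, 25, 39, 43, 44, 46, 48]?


Search for 48:
[0,9] mid=4 arr[4]=25
[5,9] mid=7 arr[7]=44
[8,9] mid=8 arr[8]=46
[9,9] mid=9 arr[9]=48
Total: 4 comparisons


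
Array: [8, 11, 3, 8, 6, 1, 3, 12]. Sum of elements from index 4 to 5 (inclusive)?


Prefix sums: [0, 8, 19, 22, 30, 36, 37, 40, 52]
Sum[4..5] = prefix[6] - prefix[4] = 37 - 30 = 7


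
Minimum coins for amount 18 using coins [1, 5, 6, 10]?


dp[0]=0; dp[i]=1+min(dp[i-c] for c in coins)
...dp[13]=3, dp[14]=4, dp[15]=2, dp[16]=2, dp[17]=3, dp[18]=3
Minimum coins for 18 = 3


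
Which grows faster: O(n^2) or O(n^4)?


quadratic grows slower than quartic
O(n^2) is asymptotically smaller; O(n^4) grows faster


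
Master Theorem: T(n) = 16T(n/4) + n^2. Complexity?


a=16, b=4, c=2. log_4(16)=2 = c=2. Case 2: O(n^c log n) = O(n^2 log n)
Complexity: O(n^2 log n)


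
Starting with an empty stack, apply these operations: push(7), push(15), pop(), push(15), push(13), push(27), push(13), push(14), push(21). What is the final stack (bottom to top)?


push(7) -> [7]
push(15) -> [7, 15]
pop() returns 15 -> [7]
push(15) -> [7, 15]
push(13) -> [7, 15, 13]
push(27) -> [7, 15, 13, 27]
push(13) -> [7, 15, 13, 27, 13]
push(14) -> [7, 15, 13, 27, 13, 14]
push(21) -> [7, 15, 13, 27, 13, 14, 21]
Final stack (bottom to top): [7, 15, 13, 27, 13, 14, 21]


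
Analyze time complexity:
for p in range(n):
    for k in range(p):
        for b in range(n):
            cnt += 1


Per nesting level: O(n) * O(n) [triangular over p] * O(n) = O(n^3)
Complexity: O(n^3)


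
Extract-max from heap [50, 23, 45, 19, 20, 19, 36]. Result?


Max = 50
Replace root with last, heapify down
Resulting heap: [45, 23, 36, 19, 20, 19]


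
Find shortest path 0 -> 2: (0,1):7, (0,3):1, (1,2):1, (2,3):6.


Dijkstra from 0:
Distances: {0: 0, 1: 7, 2: 7, 3: 1}
Shortest distance to 2 = 7, path = [0, 3, 2]


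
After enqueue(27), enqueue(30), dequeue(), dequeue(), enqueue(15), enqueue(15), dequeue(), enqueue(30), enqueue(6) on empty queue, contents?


enqueue(27) -> [27]
enqueue(30) -> [27, 30]
dequeue() returns 27 -> [30]
dequeue() returns 30 -> []
enqueue(15) -> [15]
enqueue(15) -> [15, 15]
dequeue() returns 15 -> [15]
enqueue(30) -> [15, 30]
enqueue(6) -> [15, 30, 6]
Final queue (front to back): [15, 30, 6]


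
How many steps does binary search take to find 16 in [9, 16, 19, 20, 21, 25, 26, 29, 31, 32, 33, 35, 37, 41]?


Search for 16:
[0,13] mid=6 arr[6]=26
[0,5] mid=2 arr[2]=19
[0,1] mid=0 arr[0]=9
[1,1] mid=1 arr[1]=16
Total: 4 comparisons


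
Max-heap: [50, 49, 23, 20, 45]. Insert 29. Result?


Append 29: [50, 49, 23, 20, 45, 29]
Bubble up: swap idx 5(29) with idx 2(23)
Result: [50, 49, 29, 20, 45, 23]


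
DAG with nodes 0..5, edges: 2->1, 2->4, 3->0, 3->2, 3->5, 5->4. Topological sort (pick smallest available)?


Kahn's algorithm, process smallest node first
Order: [3, 0, 2, 1, 5, 4]


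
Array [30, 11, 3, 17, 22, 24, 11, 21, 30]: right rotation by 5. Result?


Right rotate by 5: [22, 24, 11, 21, 30, 30, 11, 3, 17]


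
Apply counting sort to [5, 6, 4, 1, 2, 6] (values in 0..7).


Count array: [0, 1, 1, 0, 1, 1, 2, 0]
Reconstruct: [1, 2, 4, 5, 6, 6]


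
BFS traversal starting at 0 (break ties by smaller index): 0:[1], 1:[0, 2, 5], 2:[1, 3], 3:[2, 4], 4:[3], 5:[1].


BFS queue: start with [0]
Visit order: [0, 1, 2, 5, 3, 4]


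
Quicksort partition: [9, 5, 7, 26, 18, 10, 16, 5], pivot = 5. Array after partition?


Elements <= 5 go left of pivot.
Result: [5, 5, 7, 26, 18, 10, 16, 9], pivot at index 1


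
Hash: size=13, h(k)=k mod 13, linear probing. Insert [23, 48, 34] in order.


Insertions: 23->slot 10; 48->slot 9; 34->slot 8
Table: [None, None, None, None, None, None, None, None, 34, 48, 23, None, None]


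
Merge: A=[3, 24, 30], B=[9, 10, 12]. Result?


Compare heads, take smaller each step.
Merged: [3, 9, 10, 12, 24, 30]


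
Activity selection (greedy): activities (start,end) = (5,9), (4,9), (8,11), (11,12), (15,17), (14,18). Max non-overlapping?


Greedy: pick earliest-ending, then skip overlaps.
Selected (3 activities): [(5, 9), (11, 12), (15, 17)]


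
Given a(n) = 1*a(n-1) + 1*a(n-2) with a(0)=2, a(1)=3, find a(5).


Build bottom-up:
...a(3)=8, a(4)=13, a(5)=1*13+1*8=21


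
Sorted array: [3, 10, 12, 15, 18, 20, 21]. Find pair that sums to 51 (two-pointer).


Two pointers: lo=0, hi=6
No pair sums to 51


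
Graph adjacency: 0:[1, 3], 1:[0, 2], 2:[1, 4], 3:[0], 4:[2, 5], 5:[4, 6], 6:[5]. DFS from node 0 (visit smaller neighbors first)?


DFS stack-based: start with [0]
Visit order: [0, 1, 2, 4, 5, 6, 3]


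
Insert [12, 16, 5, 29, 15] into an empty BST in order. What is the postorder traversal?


Root = 12; build tree by BST insertion.
Postorder traversal: [5, 15, 29, 16, 12]


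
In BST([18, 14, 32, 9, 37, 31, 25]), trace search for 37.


BST root = 18
Search for 37: compare at each node
Path: [18, 32, 37]


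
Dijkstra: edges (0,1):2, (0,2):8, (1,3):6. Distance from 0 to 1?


Dijkstra from 0:
Distances: {0: 0, 1: 2, 2: 8, 3: 8}
Shortest distance to 1 = 2, path = [0, 1]


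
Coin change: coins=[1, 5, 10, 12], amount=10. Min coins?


dp[0]=0; dp[i]=1+min(dp[i-c] for c in coins)
...dp[5]=1, dp[6]=2, dp[7]=3, dp[8]=4, dp[9]=5, dp[10]=1
Minimum coins for 10 = 1


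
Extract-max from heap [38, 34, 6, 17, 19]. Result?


Max = 38
Replace root with last, heapify down
Resulting heap: [34, 19, 6, 17]


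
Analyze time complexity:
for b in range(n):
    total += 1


Per nesting level: O(n) = O(n)
Complexity: O(n)


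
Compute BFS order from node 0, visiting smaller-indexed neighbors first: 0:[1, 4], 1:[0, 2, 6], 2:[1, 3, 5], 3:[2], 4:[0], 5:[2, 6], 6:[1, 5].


BFS queue: start with [0]
Visit order: [0, 1, 4, 2, 6, 3, 5]


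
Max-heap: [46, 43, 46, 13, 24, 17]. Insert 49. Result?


Append 49: [46, 43, 46, 13, 24, 17, 49]
Bubble up: swap idx 6(49) with idx 2(46); swap idx 2(49) with idx 0(46)
Result: [49, 43, 46, 13, 24, 17, 46]


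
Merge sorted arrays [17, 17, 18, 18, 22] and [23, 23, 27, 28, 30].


Compare heads, take smaller each step.
Merged: [17, 17, 18, 18, 22, 23, 23, 27, 28, 30]


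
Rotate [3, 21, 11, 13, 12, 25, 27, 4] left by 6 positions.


Left rotate by 6: [27, 4, 3, 21, 11, 13, 12, 25]


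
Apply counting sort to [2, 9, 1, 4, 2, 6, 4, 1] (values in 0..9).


Count array: [0, 2, 2, 0, 2, 0, 1, 0, 0, 1]
Reconstruct: [1, 1, 2, 2, 4, 4, 6, 9]


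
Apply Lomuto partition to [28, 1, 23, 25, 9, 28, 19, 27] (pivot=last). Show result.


Elements <= 27 go left of pivot.
Result: [1, 23, 25, 9, 19, 27, 28, 28], pivot at index 5


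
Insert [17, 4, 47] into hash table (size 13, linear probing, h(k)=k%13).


Insertions: 17->slot 4; 4->slot 5; 47->slot 8
Table: [None, None, None, None, 17, 4, None, None, 47, None, None, None, None]


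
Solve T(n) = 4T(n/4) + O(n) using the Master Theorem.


a=4, b=4, c=1. log_4(4)=1 = c=1. Case 2: O(n^c log n) = O(n log n)
Complexity: O(n log n)


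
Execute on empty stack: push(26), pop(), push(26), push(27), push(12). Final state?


push(26) -> [26]
pop() returns 26 -> []
push(26) -> [26]
push(27) -> [26, 27]
push(12) -> [26, 27, 12]
Final stack (bottom to top): [26, 27, 12]


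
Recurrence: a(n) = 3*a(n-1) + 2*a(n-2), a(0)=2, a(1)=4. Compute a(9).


Build bottom-up:
...a(7)=9032, a(8)=32168, a(9)=3*32168+2*9032=114568


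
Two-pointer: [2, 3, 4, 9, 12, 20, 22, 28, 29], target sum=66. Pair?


Two pointers: lo=0, hi=8
No pair sums to 66


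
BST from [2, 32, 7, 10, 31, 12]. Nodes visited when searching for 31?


BST root = 2
Search for 31: compare at each node
Path: [2, 32, 7, 10, 31]


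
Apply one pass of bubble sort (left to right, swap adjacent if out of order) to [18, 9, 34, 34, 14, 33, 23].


After one pass: [9, 18, 34, 14, 33, 23, 34]


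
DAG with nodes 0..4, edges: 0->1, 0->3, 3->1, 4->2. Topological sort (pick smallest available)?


Kahn's algorithm, process smallest node first
Order: [0, 3, 1, 4, 2]


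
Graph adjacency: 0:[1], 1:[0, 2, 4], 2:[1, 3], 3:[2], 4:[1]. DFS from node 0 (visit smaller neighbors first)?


DFS stack-based: start with [0]
Visit order: [0, 1, 2, 3, 4]


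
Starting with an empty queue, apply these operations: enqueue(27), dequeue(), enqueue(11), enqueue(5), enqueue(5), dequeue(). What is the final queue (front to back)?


enqueue(27) -> [27]
dequeue() returns 27 -> []
enqueue(11) -> [11]
enqueue(5) -> [11, 5]
enqueue(5) -> [11, 5, 5]
dequeue() returns 11 -> [5, 5]
Final queue (front to back): [5, 5]


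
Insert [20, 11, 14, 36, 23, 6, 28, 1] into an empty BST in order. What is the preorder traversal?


Root = 20; build tree by BST insertion.
Preorder traversal: [20, 11, 6, 1, 14, 36, 23, 28]


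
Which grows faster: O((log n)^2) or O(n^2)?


polylogarithmic grows slower than quadratic
O((log n)^2) is asymptotically smaller; O(n^2) grows faster


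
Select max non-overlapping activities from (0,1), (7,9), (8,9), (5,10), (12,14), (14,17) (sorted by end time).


Greedy: pick earliest-ending, then skip overlaps.
Selected (4 activities): [(0, 1), (7, 9), (12, 14), (14, 17)]


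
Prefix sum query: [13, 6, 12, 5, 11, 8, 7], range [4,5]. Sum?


Prefix sums: [0, 13, 19, 31, 36, 47, 55, 62]
Sum[4..5] = prefix[6] - prefix[4] = 55 - 36 = 19


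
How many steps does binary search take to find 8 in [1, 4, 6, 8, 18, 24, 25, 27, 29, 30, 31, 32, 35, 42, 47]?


Search for 8:
[0,14] mid=7 arr[7]=27
[0,6] mid=3 arr[3]=8
Total: 2 comparisons


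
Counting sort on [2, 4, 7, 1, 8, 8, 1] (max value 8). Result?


Count array: [0, 2, 1, 0, 1, 0, 0, 1, 2]
Reconstruct: [1, 1, 2, 4, 7, 8, 8]


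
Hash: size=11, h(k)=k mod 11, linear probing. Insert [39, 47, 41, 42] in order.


Insertions: 39->slot 6; 47->slot 3; 41->slot 8; 42->slot 9
Table: [None, None, None, 47, None, None, 39, None, 41, 42, None]


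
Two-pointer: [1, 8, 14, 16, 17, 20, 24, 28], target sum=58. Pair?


Two pointers: lo=0, hi=7
No pair sums to 58


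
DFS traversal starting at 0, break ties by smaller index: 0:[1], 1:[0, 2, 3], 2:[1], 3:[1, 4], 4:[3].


DFS stack-based: start with [0]
Visit order: [0, 1, 2, 3, 4]


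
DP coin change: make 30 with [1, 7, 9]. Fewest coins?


dp[0]=0; dp[i]=1+min(dp[i-c] for c in coins)
...dp[25]=3, dp[26]=4, dp[27]=3, dp[28]=4, dp[29]=5, dp[30]=4
Minimum coins for 30 = 4


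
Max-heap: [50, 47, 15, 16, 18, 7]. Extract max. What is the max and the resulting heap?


Max = 50
Replace root with last, heapify down
Resulting heap: [47, 18, 15, 16, 7]


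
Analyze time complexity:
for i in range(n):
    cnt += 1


Per nesting level: O(n) = O(n)
Complexity: O(n)


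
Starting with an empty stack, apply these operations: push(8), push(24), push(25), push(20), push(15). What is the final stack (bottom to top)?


push(8) -> [8]
push(24) -> [8, 24]
push(25) -> [8, 24, 25]
push(20) -> [8, 24, 25, 20]
push(15) -> [8, 24, 25, 20, 15]
Final stack (bottom to top): [8, 24, 25, 20, 15]


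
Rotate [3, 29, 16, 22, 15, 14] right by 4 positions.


Right rotate by 4: [16, 22, 15, 14, 3, 29]


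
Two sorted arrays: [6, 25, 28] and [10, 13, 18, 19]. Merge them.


Compare heads, take smaller each step.
Merged: [6, 10, 13, 18, 19, 25, 28]


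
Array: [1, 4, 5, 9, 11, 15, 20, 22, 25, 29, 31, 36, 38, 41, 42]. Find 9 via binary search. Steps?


Search for 9:
[0,14] mid=7 arr[7]=22
[0,6] mid=3 arr[3]=9
Total: 2 comparisons


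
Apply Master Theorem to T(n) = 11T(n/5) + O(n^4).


a=11, b=5, c=4. log_5(11)=1.490 < c=4. Case 3: O(n^c) = O(n^4)
Complexity: O(n^4)


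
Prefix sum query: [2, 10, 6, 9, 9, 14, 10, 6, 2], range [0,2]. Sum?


Prefix sums: [0, 2, 12, 18, 27, 36, 50, 60, 66, 68]
Sum[0..2] = prefix[3] - prefix[0] = 18 - 0 = 18


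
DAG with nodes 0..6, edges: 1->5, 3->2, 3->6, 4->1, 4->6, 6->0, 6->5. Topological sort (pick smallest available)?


Kahn's algorithm, process smallest node first
Order: [3, 2, 4, 1, 6, 0, 5]


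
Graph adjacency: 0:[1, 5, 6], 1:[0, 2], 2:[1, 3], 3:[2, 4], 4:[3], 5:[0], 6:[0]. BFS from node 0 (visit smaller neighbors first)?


BFS queue: start with [0]
Visit order: [0, 1, 5, 6, 2, 3, 4]


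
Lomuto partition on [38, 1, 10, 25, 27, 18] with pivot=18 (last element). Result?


Elements <= 18 go left of pivot.
Result: [1, 10, 18, 25, 27, 38], pivot at index 2


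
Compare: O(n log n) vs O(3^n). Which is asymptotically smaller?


linearithmic grows slower than exponential (base 3)
O(n log n) is asymptotically smaller; O(3^n) grows faster


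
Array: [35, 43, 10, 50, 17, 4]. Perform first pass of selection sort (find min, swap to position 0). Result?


After one pass: [4, 43, 10, 50, 17, 35]


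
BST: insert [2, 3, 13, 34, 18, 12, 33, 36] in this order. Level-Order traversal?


Root = 2; build tree by BST insertion.
Level-Order traversal: [2, 3, 13, 12, 34, 18, 36, 33]


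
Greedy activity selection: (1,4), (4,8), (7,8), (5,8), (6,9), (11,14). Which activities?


Greedy: pick earliest-ending, then skip overlaps.
Selected (3 activities): [(1, 4), (4, 8), (11, 14)]


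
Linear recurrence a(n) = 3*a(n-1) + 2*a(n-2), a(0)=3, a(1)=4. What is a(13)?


Build bottom-up:
...a(11)=1612550, a(12)=5743182, a(13)=3*5743182+2*1612550=20454646


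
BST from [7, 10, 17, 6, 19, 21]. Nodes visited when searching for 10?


BST root = 7
Search for 10: compare at each node
Path: [7, 10]


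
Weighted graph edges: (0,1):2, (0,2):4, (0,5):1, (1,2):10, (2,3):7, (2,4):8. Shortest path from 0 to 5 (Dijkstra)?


Dijkstra from 0:
Distances: {0: 0, 1: 2, 2: 4, 3: 11, 4: 12, 5: 1}
Shortest distance to 5 = 1, path = [0, 5]


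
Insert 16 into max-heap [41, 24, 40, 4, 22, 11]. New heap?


Append 16: [41, 24, 40, 4, 22, 11, 16]
Bubble up: no swaps needed
Result: [41, 24, 40, 4, 22, 11, 16]


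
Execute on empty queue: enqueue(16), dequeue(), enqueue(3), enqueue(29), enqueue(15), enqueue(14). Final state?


enqueue(16) -> [16]
dequeue() returns 16 -> []
enqueue(3) -> [3]
enqueue(29) -> [3, 29]
enqueue(15) -> [3, 29, 15]
enqueue(14) -> [3, 29, 15, 14]
Final queue (front to back): [3, 29, 15, 14]


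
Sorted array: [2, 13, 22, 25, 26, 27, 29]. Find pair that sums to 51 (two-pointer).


Two pointers: lo=0, hi=6
Found pair: (22, 29) summing to 51


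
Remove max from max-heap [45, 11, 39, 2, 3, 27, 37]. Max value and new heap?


Max = 45
Replace root with last, heapify down
Resulting heap: [39, 11, 37, 2, 3, 27]
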